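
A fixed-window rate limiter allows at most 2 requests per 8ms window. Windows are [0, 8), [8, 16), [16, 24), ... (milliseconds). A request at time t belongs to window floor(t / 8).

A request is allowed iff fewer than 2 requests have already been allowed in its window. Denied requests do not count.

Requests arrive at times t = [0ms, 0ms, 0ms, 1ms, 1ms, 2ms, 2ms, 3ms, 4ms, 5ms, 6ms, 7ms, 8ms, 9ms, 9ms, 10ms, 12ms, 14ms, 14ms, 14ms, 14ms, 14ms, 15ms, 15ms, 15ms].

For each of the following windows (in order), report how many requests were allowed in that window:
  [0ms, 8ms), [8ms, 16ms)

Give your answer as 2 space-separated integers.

Answer: 2 2

Derivation:
Processing requests:
  req#1 t=0ms (window 0): ALLOW
  req#2 t=0ms (window 0): ALLOW
  req#3 t=0ms (window 0): DENY
  req#4 t=1ms (window 0): DENY
  req#5 t=1ms (window 0): DENY
  req#6 t=2ms (window 0): DENY
  req#7 t=2ms (window 0): DENY
  req#8 t=3ms (window 0): DENY
  req#9 t=4ms (window 0): DENY
  req#10 t=5ms (window 0): DENY
  req#11 t=6ms (window 0): DENY
  req#12 t=7ms (window 0): DENY
  req#13 t=8ms (window 1): ALLOW
  req#14 t=9ms (window 1): ALLOW
  req#15 t=9ms (window 1): DENY
  req#16 t=10ms (window 1): DENY
  req#17 t=12ms (window 1): DENY
  req#18 t=14ms (window 1): DENY
  req#19 t=14ms (window 1): DENY
  req#20 t=14ms (window 1): DENY
  req#21 t=14ms (window 1): DENY
  req#22 t=14ms (window 1): DENY
  req#23 t=15ms (window 1): DENY
  req#24 t=15ms (window 1): DENY
  req#25 t=15ms (window 1): DENY

Allowed counts by window: 2 2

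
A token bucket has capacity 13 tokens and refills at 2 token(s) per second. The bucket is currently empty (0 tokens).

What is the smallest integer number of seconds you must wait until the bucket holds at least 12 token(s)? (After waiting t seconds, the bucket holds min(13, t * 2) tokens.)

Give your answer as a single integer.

Need t * 2 >= 12, so t >= 12/2.
Smallest integer t = ceil(12/2) = 6.

Answer: 6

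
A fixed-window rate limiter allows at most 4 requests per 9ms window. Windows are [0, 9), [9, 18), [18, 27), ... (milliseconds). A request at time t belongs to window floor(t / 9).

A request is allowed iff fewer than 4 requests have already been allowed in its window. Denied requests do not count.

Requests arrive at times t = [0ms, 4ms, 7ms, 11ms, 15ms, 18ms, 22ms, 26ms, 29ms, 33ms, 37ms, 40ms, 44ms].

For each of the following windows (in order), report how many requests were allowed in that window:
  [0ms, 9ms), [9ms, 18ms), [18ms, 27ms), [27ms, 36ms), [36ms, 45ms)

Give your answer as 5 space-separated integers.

Answer: 3 2 3 2 3

Derivation:
Processing requests:
  req#1 t=0ms (window 0): ALLOW
  req#2 t=4ms (window 0): ALLOW
  req#3 t=7ms (window 0): ALLOW
  req#4 t=11ms (window 1): ALLOW
  req#5 t=15ms (window 1): ALLOW
  req#6 t=18ms (window 2): ALLOW
  req#7 t=22ms (window 2): ALLOW
  req#8 t=26ms (window 2): ALLOW
  req#9 t=29ms (window 3): ALLOW
  req#10 t=33ms (window 3): ALLOW
  req#11 t=37ms (window 4): ALLOW
  req#12 t=40ms (window 4): ALLOW
  req#13 t=44ms (window 4): ALLOW

Allowed counts by window: 3 2 3 2 3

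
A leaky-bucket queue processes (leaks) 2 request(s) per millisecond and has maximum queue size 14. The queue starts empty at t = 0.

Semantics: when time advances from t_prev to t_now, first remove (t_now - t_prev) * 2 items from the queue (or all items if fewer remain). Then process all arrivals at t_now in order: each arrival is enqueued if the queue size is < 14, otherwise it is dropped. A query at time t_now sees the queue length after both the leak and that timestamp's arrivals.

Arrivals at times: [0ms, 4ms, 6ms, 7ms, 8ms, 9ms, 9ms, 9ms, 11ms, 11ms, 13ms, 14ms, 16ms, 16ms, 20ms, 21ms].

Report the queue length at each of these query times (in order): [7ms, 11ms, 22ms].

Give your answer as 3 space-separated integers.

Queue lengths at query times:
  query t=7ms: backlog = 1
  query t=11ms: backlog = 2
  query t=22ms: backlog = 0

Answer: 1 2 0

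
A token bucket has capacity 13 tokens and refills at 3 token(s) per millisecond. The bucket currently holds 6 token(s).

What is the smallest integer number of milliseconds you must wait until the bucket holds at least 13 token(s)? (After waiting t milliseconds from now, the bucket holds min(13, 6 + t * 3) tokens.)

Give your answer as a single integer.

Answer: 3

Derivation:
Need 6 + t * 3 >= 13, so t >= 7/3.
Smallest integer t = ceil(7/3) = 3.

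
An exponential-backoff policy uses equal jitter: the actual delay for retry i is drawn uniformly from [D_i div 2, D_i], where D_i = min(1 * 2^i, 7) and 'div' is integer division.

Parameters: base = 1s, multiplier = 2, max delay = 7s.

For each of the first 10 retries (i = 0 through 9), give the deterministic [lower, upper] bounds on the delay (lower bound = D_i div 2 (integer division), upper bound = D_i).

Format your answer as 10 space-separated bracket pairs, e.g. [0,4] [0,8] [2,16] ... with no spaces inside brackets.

Computing bounds per retry:
  i=0: D_i=min(1*2^0,7)=1, bounds=[0,1]
  i=1: D_i=min(1*2^1,7)=2, bounds=[1,2]
  i=2: D_i=min(1*2^2,7)=4, bounds=[2,4]
  i=3: D_i=min(1*2^3,7)=7, bounds=[3,7]
  i=4: D_i=min(1*2^4,7)=7, bounds=[3,7]
  i=5: D_i=min(1*2^5,7)=7, bounds=[3,7]
  i=6: D_i=min(1*2^6,7)=7, bounds=[3,7]
  i=7: D_i=min(1*2^7,7)=7, bounds=[3,7]
  i=8: D_i=min(1*2^8,7)=7, bounds=[3,7]
  i=9: D_i=min(1*2^9,7)=7, bounds=[3,7]

Answer: [0,1] [1,2] [2,4] [3,7] [3,7] [3,7] [3,7] [3,7] [3,7] [3,7]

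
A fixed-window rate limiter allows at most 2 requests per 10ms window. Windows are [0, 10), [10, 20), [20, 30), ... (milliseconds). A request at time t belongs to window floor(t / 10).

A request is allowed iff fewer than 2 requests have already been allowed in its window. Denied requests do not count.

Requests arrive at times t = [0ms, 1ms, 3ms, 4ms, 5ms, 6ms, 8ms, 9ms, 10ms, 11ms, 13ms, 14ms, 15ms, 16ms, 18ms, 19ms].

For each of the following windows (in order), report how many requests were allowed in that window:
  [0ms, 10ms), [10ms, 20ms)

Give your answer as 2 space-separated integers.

Answer: 2 2

Derivation:
Processing requests:
  req#1 t=0ms (window 0): ALLOW
  req#2 t=1ms (window 0): ALLOW
  req#3 t=3ms (window 0): DENY
  req#4 t=4ms (window 0): DENY
  req#5 t=5ms (window 0): DENY
  req#6 t=6ms (window 0): DENY
  req#7 t=8ms (window 0): DENY
  req#8 t=9ms (window 0): DENY
  req#9 t=10ms (window 1): ALLOW
  req#10 t=11ms (window 1): ALLOW
  req#11 t=13ms (window 1): DENY
  req#12 t=14ms (window 1): DENY
  req#13 t=15ms (window 1): DENY
  req#14 t=16ms (window 1): DENY
  req#15 t=18ms (window 1): DENY
  req#16 t=19ms (window 1): DENY

Allowed counts by window: 2 2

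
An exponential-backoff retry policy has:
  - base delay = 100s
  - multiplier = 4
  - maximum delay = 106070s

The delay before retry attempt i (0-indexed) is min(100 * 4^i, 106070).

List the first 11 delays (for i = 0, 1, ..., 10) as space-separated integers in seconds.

Computing each delay:
  i=0: min(100*4^0, 106070) = 100
  i=1: min(100*4^1, 106070) = 400
  i=2: min(100*4^2, 106070) = 1600
  i=3: min(100*4^3, 106070) = 6400
  i=4: min(100*4^4, 106070) = 25600
  i=5: min(100*4^5, 106070) = 102400
  i=6: min(100*4^6, 106070) = 106070
  i=7: min(100*4^7, 106070) = 106070
  i=8: min(100*4^8, 106070) = 106070
  i=9: min(100*4^9, 106070) = 106070
  i=10: min(100*4^10, 106070) = 106070

Answer: 100 400 1600 6400 25600 102400 106070 106070 106070 106070 106070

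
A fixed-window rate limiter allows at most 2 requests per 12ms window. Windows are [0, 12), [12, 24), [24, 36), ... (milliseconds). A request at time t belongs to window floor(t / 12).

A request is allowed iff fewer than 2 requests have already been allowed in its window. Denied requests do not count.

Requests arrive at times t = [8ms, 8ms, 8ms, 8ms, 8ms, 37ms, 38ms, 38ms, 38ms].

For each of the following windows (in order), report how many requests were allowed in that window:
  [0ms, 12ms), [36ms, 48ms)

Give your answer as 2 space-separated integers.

Answer: 2 2

Derivation:
Processing requests:
  req#1 t=8ms (window 0): ALLOW
  req#2 t=8ms (window 0): ALLOW
  req#3 t=8ms (window 0): DENY
  req#4 t=8ms (window 0): DENY
  req#5 t=8ms (window 0): DENY
  req#6 t=37ms (window 3): ALLOW
  req#7 t=38ms (window 3): ALLOW
  req#8 t=38ms (window 3): DENY
  req#9 t=38ms (window 3): DENY

Allowed counts by window: 2 2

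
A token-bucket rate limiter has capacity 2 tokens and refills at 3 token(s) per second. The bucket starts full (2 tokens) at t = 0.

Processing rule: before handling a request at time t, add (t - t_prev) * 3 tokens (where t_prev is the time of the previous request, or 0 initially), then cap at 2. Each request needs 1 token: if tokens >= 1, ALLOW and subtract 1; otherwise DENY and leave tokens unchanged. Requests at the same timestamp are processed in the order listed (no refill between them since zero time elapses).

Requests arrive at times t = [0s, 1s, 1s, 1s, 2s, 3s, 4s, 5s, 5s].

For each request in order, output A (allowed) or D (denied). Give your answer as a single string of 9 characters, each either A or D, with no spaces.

Simulating step by step:
  req#1 t=0s: ALLOW
  req#2 t=1s: ALLOW
  req#3 t=1s: ALLOW
  req#4 t=1s: DENY
  req#5 t=2s: ALLOW
  req#6 t=3s: ALLOW
  req#7 t=4s: ALLOW
  req#8 t=5s: ALLOW
  req#9 t=5s: ALLOW

Answer: AAADAAAAA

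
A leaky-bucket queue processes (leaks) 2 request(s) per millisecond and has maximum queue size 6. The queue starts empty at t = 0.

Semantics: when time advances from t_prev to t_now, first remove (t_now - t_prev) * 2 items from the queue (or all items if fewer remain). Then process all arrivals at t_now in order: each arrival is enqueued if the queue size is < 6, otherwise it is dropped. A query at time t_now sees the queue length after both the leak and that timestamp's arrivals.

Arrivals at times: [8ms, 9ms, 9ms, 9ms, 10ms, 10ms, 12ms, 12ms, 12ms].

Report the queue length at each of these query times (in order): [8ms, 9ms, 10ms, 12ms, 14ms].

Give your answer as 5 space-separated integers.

Answer: 1 3 3 3 0

Derivation:
Queue lengths at query times:
  query t=8ms: backlog = 1
  query t=9ms: backlog = 3
  query t=10ms: backlog = 3
  query t=12ms: backlog = 3
  query t=14ms: backlog = 0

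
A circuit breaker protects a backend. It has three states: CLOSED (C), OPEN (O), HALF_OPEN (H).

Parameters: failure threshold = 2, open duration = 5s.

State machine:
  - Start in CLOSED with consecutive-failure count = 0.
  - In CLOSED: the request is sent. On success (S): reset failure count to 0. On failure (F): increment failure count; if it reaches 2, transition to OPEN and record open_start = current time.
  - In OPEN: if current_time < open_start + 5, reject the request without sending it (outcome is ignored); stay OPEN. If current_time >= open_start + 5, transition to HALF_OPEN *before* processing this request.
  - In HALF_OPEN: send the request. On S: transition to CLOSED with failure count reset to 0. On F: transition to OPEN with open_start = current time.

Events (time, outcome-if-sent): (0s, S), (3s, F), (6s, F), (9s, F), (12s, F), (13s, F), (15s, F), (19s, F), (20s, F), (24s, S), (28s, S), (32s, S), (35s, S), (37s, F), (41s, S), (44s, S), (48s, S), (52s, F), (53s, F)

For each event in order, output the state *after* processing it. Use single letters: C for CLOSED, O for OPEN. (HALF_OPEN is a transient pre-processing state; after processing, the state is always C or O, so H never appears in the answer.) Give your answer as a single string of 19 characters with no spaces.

Answer: CCOOOOOOOCCCCCCCCCO

Derivation:
State after each event:
  event#1 t=0s outcome=S: state=CLOSED
  event#2 t=3s outcome=F: state=CLOSED
  event#3 t=6s outcome=F: state=OPEN
  event#4 t=9s outcome=F: state=OPEN
  event#5 t=12s outcome=F: state=OPEN
  event#6 t=13s outcome=F: state=OPEN
  event#7 t=15s outcome=F: state=OPEN
  event#8 t=19s outcome=F: state=OPEN
  event#9 t=20s outcome=F: state=OPEN
  event#10 t=24s outcome=S: state=CLOSED
  event#11 t=28s outcome=S: state=CLOSED
  event#12 t=32s outcome=S: state=CLOSED
  event#13 t=35s outcome=S: state=CLOSED
  event#14 t=37s outcome=F: state=CLOSED
  event#15 t=41s outcome=S: state=CLOSED
  event#16 t=44s outcome=S: state=CLOSED
  event#17 t=48s outcome=S: state=CLOSED
  event#18 t=52s outcome=F: state=CLOSED
  event#19 t=53s outcome=F: state=OPEN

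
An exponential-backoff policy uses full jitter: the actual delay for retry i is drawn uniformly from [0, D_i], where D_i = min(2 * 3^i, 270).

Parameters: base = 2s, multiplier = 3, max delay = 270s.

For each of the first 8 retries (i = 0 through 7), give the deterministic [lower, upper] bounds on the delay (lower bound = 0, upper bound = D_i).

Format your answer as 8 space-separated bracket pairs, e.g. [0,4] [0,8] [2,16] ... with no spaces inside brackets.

Answer: [0,2] [0,6] [0,18] [0,54] [0,162] [0,270] [0,270] [0,270]

Derivation:
Computing bounds per retry:
  i=0: D_i=min(2*3^0,270)=2, bounds=[0,2]
  i=1: D_i=min(2*3^1,270)=6, bounds=[0,6]
  i=2: D_i=min(2*3^2,270)=18, bounds=[0,18]
  i=3: D_i=min(2*3^3,270)=54, bounds=[0,54]
  i=4: D_i=min(2*3^4,270)=162, bounds=[0,162]
  i=5: D_i=min(2*3^5,270)=270, bounds=[0,270]
  i=6: D_i=min(2*3^6,270)=270, bounds=[0,270]
  i=7: D_i=min(2*3^7,270)=270, bounds=[0,270]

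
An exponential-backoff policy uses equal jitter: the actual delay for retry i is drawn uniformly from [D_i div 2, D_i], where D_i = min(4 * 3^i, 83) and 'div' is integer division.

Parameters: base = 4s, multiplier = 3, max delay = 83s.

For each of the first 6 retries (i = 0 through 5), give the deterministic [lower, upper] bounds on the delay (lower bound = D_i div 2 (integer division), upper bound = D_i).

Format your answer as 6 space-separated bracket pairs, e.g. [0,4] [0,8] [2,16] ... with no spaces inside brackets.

Answer: [2,4] [6,12] [18,36] [41,83] [41,83] [41,83]

Derivation:
Computing bounds per retry:
  i=0: D_i=min(4*3^0,83)=4, bounds=[2,4]
  i=1: D_i=min(4*3^1,83)=12, bounds=[6,12]
  i=2: D_i=min(4*3^2,83)=36, bounds=[18,36]
  i=3: D_i=min(4*3^3,83)=83, bounds=[41,83]
  i=4: D_i=min(4*3^4,83)=83, bounds=[41,83]
  i=5: D_i=min(4*3^5,83)=83, bounds=[41,83]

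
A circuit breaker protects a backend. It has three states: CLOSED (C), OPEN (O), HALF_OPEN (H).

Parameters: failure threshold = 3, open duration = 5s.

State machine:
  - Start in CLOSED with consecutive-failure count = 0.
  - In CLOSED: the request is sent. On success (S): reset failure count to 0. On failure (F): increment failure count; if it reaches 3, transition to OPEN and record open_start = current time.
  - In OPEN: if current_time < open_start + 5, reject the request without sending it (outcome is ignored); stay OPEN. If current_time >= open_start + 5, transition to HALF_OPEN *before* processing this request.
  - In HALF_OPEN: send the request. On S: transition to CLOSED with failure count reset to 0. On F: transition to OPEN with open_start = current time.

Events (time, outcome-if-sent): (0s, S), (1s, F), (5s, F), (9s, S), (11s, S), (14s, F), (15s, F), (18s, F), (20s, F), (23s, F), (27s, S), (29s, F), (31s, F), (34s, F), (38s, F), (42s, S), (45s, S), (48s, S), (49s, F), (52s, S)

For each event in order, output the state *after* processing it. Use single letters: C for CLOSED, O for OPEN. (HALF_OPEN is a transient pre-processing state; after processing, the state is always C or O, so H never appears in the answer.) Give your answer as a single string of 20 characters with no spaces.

Answer: CCCCCCCOOOOOOOOCCCCC

Derivation:
State after each event:
  event#1 t=0s outcome=S: state=CLOSED
  event#2 t=1s outcome=F: state=CLOSED
  event#3 t=5s outcome=F: state=CLOSED
  event#4 t=9s outcome=S: state=CLOSED
  event#5 t=11s outcome=S: state=CLOSED
  event#6 t=14s outcome=F: state=CLOSED
  event#7 t=15s outcome=F: state=CLOSED
  event#8 t=18s outcome=F: state=OPEN
  event#9 t=20s outcome=F: state=OPEN
  event#10 t=23s outcome=F: state=OPEN
  event#11 t=27s outcome=S: state=OPEN
  event#12 t=29s outcome=F: state=OPEN
  event#13 t=31s outcome=F: state=OPEN
  event#14 t=34s outcome=F: state=OPEN
  event#15 t=38s outcome=F: state=OPEN
  event#16 t=42s outcome=S: state=CLOSED
  event#17 t=45s outcome=S: state=CLOSED
  event#18 t=48s outcome=S: state=CLOSED
  event#19 t=49s outcome=F: state=CLOSED
  event#20 t=52s outcome=S: state=CLOSED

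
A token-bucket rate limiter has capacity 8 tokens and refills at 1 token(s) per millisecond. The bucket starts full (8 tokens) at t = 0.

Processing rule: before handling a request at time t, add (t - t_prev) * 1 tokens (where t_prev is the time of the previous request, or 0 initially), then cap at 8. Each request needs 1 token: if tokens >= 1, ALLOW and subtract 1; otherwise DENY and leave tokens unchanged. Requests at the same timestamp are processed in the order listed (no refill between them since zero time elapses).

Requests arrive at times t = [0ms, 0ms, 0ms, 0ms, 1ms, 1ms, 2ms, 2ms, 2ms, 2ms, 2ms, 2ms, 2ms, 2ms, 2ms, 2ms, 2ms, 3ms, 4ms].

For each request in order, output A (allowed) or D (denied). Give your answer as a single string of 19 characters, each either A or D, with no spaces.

Simulating step by step:
  req#1 t=0ms: ALLOW
  req#2 t=0ms: ALLOW
  req#3 t=0ms: ALLOW
  req#4 t=0ms: ALLOW
  req#5 t=1ms: ALLOW
  req#6 t=1ms: ALLOW
  req#7 t=2ms: ALLOW
  req#8 t=2ms: ALLOW
  req#9 t=2ms: ALLOW
  req#10 t=2ms: ALLOW
  req#11 t=2ms: DENY
  req#12 t=2ms: DENY
  req#13 t=2ms: DENY
  req#14 t=2ms: DENY
  req#15 t=2ms: DENY
  req#16 t=2ms: DENY
  req#17 t=2ms: DENY
  req#18 t=3ms: ALLOW
  req#19 t=4ms: ALLOW

Answer: AAAAAAAAAADDDDDDDAA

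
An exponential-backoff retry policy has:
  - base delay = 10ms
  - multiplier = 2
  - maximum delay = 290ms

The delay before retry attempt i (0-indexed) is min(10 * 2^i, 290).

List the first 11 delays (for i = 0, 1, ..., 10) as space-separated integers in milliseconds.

Computing each delay:
  i=0: min(10*2^0, 290) = 10
  i=1: min(10*2^1, 290) = 20
  i=2: min(10*2^2, 290) = 40
  i=3: min(10*2^3, 290) = 80
  i=4: min(10*2^4, 290) = 160
  i=5: min(10*2^5, 290) = 290
  i=6: min(10*2^6, 290) = 290
  i=7: min(10*2^7, 290) = 290
  i=8: min(10*2^8, 290) = 290
  i=9: min(10*2^9, 290) = 290
  i=10: min(10*2^10, 290) = 290

Answer: 10 20 40 80 160 290 290 290 290 290 290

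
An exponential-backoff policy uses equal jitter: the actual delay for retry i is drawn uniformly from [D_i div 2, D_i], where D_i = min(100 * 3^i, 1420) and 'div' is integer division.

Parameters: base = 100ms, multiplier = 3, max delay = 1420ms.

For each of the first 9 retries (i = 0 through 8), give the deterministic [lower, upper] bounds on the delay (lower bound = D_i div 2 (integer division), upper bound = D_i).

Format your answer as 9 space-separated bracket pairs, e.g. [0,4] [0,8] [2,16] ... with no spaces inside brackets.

Computing bounds per retry:
  i=0: D_i=min(100*3^0,1420)=100, bounds=[50,100]
  i=1: D_i=min(100*3^1,1420)=300, bounds=[150,300]
  i=2: D_i=min(100*3^2,1420)=900, bounds=[450,900]
  i=3: D_i=min(100*3^3,1420)=1420, bounds=[710,1420]
  i=4: D_i=min(100*3^4,1420)=1420, bounds=[710,1420]
  i=5: D_i=min(100*3^5,1420)=1420, bounds=[710,1420]
  i=6: D_i=min(100*3^6,1420)=1420, bounds=[710,1420]
  i=7: D_i=min(100*3^7,1420)=1420, bounds=[710,1420]
  i=8: D_i=min(100*3^8,1420)=1420, bounds=[710,1420]

Answer: [50,100] [150,300] [450,900] [710,1420] [710,1420] [710,1420] [710,1420] [710,1420] [710,1420]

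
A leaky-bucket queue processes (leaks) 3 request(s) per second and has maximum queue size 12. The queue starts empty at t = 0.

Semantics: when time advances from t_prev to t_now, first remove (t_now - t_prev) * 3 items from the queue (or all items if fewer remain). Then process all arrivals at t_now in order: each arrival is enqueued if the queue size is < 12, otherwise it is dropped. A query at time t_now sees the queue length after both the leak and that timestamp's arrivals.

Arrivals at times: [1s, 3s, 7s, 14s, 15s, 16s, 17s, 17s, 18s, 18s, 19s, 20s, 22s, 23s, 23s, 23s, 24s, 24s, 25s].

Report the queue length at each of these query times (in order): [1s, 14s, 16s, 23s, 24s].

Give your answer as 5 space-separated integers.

Answer: 1 1 1 3 2

Derivation:
Queue lengths at query times:
  query t=1s: backlog = 1
  query t=14s: backlog = 1
  query t=16s: backlog = 1
  query t=23s: backlog = 3
  query t=24s: backlog = 2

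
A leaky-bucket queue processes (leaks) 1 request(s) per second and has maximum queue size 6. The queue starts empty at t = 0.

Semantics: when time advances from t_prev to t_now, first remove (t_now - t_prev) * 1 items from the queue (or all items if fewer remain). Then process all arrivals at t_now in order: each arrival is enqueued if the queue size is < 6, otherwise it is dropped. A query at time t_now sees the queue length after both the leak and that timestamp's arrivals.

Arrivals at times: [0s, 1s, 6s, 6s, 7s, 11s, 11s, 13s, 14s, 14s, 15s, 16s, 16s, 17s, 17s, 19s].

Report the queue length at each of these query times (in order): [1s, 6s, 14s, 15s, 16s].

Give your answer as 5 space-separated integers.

Answer: 1 2 2 2 3

Derivation:
Queue lengths at query times:
  query t=1s: backlog = 1
  query t=6s: backlog = 2
  query t=14s: backlog = 2
  query t=15s: backlog = 2
  query t=16s: backlog = 3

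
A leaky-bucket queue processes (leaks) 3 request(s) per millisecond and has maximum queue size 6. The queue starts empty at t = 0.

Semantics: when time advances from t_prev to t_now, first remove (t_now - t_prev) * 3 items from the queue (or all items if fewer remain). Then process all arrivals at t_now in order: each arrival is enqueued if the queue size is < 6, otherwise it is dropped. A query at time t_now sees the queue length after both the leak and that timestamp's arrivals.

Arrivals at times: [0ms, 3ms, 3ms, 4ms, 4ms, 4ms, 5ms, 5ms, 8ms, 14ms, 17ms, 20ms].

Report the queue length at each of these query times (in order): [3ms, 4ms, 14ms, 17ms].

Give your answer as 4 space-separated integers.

Queue lengths at query times:
  query t=3ms: backlog = 2
  query t=4ms: backlog = 3
  query t=14ms: backlog = 1
  query t=17ms: backlog = 1

Answer: 2 3 1 1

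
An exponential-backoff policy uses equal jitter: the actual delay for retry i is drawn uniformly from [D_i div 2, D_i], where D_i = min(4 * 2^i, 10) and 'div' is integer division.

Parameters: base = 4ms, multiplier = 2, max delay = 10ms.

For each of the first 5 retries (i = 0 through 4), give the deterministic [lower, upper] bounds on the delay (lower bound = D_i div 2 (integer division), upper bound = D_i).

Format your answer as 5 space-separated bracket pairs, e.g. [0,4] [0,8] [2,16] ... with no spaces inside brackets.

Computing bounds per retry:
  i=0: D_i=min(4*2^0,10)=4, bounds=[2,4]
  i=1: D_i=min(4*2^1,10)=8, bounds=[4,8]
  i=2: D_i=min(4*2^2,10)=10, bounds=[5,10]
  i=3: D_i=min(4*2^3,10)=10, bounds=[5,10]
  i=4: D_i=min(4*2^4,10)=10, bounds=[5,10]

Answer: [2,4] [4,8] [5,10] [5,10] [5,10]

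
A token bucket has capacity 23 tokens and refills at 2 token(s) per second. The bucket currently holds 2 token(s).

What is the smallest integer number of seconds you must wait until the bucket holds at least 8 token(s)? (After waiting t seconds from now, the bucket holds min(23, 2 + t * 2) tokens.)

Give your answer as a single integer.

Need 2 + t * 2 >= 8, so t >= 6/2.
Smallest integer t = ceil(6/2) = 3.

Answer: 3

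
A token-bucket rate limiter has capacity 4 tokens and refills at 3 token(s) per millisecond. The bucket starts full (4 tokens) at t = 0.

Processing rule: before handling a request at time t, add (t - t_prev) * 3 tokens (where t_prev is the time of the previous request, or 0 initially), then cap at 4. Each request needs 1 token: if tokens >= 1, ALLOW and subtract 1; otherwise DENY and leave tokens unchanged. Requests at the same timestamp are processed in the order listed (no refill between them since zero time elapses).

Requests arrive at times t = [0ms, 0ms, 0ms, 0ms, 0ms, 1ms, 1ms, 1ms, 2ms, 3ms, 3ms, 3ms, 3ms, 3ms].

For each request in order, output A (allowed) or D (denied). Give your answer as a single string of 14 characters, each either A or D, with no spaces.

Answer: AAAADAAAAAAAAD

Derivation:
Simulating step by step:
  req#1 t=0ms: ALLOW
  req#2 t=0ms: ALLOW
  req#3 t=0ms: ALLOW
  req#4 t=0ms: ALLOW
  req#5 t=0ms: DENY
  req#6 t=1ms: ALLOW
  req#7 t=1ms: ALLOW
  req#8 t=1ms: ALLOW
  req#9 t=2ms: ALLOW
  req#10 t=3ms: ALLOW
  req#11 t=3ms: ALLOW
  req#12 t=3ms: ALLOW
  req#13 t=3ms: ALLOW
  req#14 t=3ms: DENY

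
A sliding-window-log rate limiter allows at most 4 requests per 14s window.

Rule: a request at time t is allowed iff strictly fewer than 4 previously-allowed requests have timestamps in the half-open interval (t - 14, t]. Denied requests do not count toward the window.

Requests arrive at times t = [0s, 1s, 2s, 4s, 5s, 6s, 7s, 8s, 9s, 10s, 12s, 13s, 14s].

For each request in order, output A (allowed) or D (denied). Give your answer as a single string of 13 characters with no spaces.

Answer: AAAADDDDDDDDA

Derivation:
Tracking allowed requests in the window:
  req#1 t=0s: ALLOW
  req#2 t=1s: ALLOW
  req#3 t=2s: ALLOW
  req#4 t=4s: ALLOW
  req#5 t=5s: DENY
  req#6 t=6s: DENY
  req#7 t=7s: DENY
  req#8 t=8s: DENY
  req#9 t=9s: DENY
  req#10 t=10s: DENY
  req#11 t=12s: DENY
  req#12 t=13s: DENY
  req#13 t=14s: ALLOW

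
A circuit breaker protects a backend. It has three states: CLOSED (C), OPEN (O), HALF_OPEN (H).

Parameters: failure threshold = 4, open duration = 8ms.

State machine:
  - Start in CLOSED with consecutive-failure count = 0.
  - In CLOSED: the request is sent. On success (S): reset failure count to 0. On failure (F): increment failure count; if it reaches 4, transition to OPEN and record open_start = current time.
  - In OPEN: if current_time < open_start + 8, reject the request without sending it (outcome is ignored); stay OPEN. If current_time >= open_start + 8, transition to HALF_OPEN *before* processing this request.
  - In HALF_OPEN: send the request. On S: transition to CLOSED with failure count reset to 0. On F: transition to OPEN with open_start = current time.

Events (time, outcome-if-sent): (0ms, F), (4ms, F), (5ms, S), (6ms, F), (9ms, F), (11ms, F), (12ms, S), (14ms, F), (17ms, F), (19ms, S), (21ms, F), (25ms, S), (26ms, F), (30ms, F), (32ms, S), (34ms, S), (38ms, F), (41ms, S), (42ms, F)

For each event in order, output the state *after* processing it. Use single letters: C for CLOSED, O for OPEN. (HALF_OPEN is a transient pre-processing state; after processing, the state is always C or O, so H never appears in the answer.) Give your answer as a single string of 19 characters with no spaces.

State after each event:
  event#1 t=0ms outcome=F: state=CLOSED
  event#2 t=4ms outcome=F: state=CLOSED
  event#3 t=5ms outcome=S: state=CLOSED
  event#4 t=6ms outcome=F: state=CLOSED
  event#5 t=9ms outcome=F: state=CLOSED
  event#6 t=11ms outcome=F: state=CLOSED
  event#7 t=12ms outcome=S: state=CLOSED
  event#8 t=14ms outcome=F: state=CLOSED
  event#9 t=17ms outcome=F: state=CLOSED
  event#10 t=19ms outcome=S: state=CLOSED
  event#11 t=21ms outcome=F: state=CLOSED
  event#12 t=25ms outcome=S: state=CLOSED
  event#13 t=26ms outcome=F: state=CLOSED
  event#14 t=30ms outcome=F: state=CLOSED
  event#15 t=32ms outcome=S: state=CLOSED
  event#16 t=34ms outcome=S: state=CLOSED
  event#17 t=38ms outcome=F: state=CLOSED
  event#18 t=41ms outcome=S: state=CLOSED
  event#19 t=42ms outcome=F: state=CLOSED

Answer: CCCCCCCCCCCCCCCCCCC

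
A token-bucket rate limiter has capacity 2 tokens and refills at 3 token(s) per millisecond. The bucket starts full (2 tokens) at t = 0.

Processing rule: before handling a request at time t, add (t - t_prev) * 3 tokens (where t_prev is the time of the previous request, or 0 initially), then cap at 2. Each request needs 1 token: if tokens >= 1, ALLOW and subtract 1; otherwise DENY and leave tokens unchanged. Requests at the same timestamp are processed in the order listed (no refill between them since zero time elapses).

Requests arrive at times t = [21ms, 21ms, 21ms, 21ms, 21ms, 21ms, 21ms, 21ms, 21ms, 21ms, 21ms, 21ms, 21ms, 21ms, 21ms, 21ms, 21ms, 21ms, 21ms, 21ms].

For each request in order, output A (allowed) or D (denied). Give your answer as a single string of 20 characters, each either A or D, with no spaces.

Simulating step by step:
  req#1 t=21ms: ALLOW
  req#2 t=21ms: ALLOW
  req#3 t=21ms: DENY
  req#4 t=21ms: DENY
  req#5 t=21ms: DENY
  req#6 t=21ms: DENY
  req#7 t=21ms: DENY
  req#8 t=21ms: DENY
  req#9 t=21ms: DENY
  req#10 t=21ms: DENY
  req#11 t=21ms: DENY
  req#12 t=21ms: DENY
  req#13 t=21ms: DENY
  req#14 t=21ms: DENY
  req#15 t=21ms: DENY
  req#16 t=21ms: DENY
  req#17 t=21ms: DENY
  req#18 t=21ms: DENY
  req#19 t=21ms: DENY
  req#20 t=21ms: DENY

Answer: AADDDDDDDDDDDDDDDDDD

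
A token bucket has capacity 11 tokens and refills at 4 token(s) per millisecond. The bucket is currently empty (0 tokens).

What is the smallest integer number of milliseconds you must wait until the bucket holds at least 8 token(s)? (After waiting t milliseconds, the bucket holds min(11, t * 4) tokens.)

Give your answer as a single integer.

Answer: 2

Derivation:
Need t * 4 >= 8, so t >= 8/4.
Smallest integer t = ceil(8/4) = 2.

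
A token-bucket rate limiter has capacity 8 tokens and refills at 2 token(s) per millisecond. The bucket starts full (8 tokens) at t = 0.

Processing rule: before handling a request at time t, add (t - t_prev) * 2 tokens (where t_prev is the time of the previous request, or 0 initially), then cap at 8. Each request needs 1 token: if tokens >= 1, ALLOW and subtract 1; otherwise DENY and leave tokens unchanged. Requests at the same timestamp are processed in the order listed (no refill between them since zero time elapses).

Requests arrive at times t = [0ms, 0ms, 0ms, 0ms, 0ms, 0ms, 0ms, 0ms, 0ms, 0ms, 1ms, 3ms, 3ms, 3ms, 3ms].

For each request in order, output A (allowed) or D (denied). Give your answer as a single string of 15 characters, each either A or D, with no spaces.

Simulating step by step:
  req#1 t=0ms: ALLOW
  req#2 t=0ms: ALLOW
  req#3 t=0ms: ALLOW
  req#4 t=0ms: ALLOW
  req#5 t=0ms: ALLOW
  req#6 t=0ms: ALLOW
  req#7 t=0ms: ALLOW
  req#8 t=0ms: ALLOW
  req#9 t=0ms: DENY
  req#10 t=0ms: DENY
  req#11 t=1ms: ALLOW
  req#12 t=3ms: ALLOW
  req#13 t=3ms: ALLOW
  req#14 t=3ms: ALLOW
  req#15 t=3ms: ALLOW

Answer: AAAAAAAADDAAAAA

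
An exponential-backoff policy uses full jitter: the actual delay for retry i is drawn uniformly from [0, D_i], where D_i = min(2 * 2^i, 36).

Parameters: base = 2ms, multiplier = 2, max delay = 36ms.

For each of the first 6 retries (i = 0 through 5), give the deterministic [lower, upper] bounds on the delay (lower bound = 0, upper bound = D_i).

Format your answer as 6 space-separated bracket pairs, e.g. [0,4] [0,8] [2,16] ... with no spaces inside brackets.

Answer: [0,2] [0,4] [0,8] [0,16] [0,32] [0,36]

Derivation:
Computing bounds per retry:
  i=0: D_i=min(2*2^0,36)=2, bounds=[0,2]
  i=1: D_i=min(2*2^1,36)=4, bounds=[0,4]
  i=2: D_i=min(2*2^2,36)=8, bounds=[0,8]
  i=3: D_i=min(2*2^3,36)=16, bounds=[0,16]
  i=4: D_i=min(2*2^4,36)=32, bounds=[0,32]
  i=5: D_i=min(2*2^5,36)=36, bounds=[0,36]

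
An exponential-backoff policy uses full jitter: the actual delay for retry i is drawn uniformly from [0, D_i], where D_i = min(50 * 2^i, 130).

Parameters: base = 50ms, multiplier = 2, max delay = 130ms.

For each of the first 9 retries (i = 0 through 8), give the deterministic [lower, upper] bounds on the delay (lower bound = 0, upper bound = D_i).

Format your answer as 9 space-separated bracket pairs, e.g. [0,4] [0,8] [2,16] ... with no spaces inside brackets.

Computing bounds per retry:
  i=0: D_i=min(50*2^0,130)=50, bounds=[0,50]
  i=1: D_i=min(50*2^1,130)=100, bounds=[0,100]
  i=2: D_i=min(50*2^2,130)=130, bounds=[0,130]
  i=3: D_i=min(50*2^3,130)=130, bounds=[0,130]
  i=4: D_i=min(50*2^4,130)=130, bounds=[0,130]
  i=5: D_i=min(50*2^5,130)=130, bounds=[0,130]
  i=6: D_i=min(50*2^6,130)=130, bounds=[0,130]
  i=7: D_i=min(50*2^7,130)=130, bounds=[0,130]
  i=8: D_i=min(50*2^8,130)=130, bounds=[0,130]

Answer: [0,50] [0,100] [0,130] [0,130] [0,130] [0,130] [0,130] [0,130] [0,130]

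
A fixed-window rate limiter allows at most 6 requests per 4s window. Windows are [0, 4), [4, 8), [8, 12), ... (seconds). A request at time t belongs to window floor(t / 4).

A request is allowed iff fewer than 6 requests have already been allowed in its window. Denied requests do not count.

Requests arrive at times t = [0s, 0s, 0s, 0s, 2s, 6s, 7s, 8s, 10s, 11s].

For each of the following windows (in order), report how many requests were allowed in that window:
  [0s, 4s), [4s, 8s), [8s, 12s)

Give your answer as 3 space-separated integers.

Processing requests:
  req#1 t=0s (window 0): ALLOW
  req#2 t=0s (window 0): ALLOW
  req#3 t=0s (window 0): ALLOW
  req#4 t=0s (window 0): ALLOW
  req#5 t=2s (window 0): ALLOW
  req#6 t=6s (window 1): ALLOW
  req#7 t=7s (window 1): ALLOW
  req#8 t=8s (window 2): ALLOW
  req#9 t=10s (window 2): ALLOW
  req#10 t=11s (window 2): ALLOW

Allowed counts by window: 5 2 3

Answer: 5 2 3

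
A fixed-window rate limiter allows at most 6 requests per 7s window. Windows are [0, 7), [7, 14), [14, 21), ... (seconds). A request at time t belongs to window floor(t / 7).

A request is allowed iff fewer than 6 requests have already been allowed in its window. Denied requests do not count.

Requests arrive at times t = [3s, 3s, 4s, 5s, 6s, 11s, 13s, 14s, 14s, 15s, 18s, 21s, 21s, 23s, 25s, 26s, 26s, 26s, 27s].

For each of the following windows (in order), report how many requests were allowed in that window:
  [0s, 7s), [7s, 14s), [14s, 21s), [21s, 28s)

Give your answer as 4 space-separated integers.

Answer: 5 2 4 6

Derivation:
Processing requests:
  req#1 t=3s (window 0): ALLOW
  req#2 t=3s (window 0): ALLOW
  req#3 t=4s (window 0): ALLOW
  req#4 t=5s (window 0): ALLOW
  req#5 t=6s (window 0): ALLOW
  req#6 t=11s (window 1): ALLOW
  req#7 t=13s (window 1): ALLOW
  req#8 t=14s (window 2): ALLOW
  req#9 t=14s (window 2): ALLOW
  req#10 t=15s (window 2): ALLOW
  req#11 t=18s (window 2): ALLOW
  req#12 t=21s (window 3): ALLOW
  req#13 t=21s (window 3): ALLOW
  req#14 t=23s (window 3): ALLOW
  req#15 t=25s (window 3): ALLOW
  req#16 t=26s (window 3): ALLOW
  req#17 t=26s (window 3): ALLOW
  req#18 t=26s (window 3): DENY
  req#19 t=27s (window 3): DENY

Allowed counts by window: 5 2 4 6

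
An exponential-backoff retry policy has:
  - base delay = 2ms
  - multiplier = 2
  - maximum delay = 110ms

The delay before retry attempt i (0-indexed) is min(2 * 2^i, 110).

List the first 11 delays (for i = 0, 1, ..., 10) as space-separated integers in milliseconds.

Answer: 2 4 8 16 32 64 110 110 110 110 110

Derivation:
Computing each delay:
  i=0: min(2*2^0, 110) = 2
  i=1: min(2*2^1, 110) = 4
  i=2: min(2*2^2, 110) = 8
  i=3: min(2*2^3, 110) = 16
  i=4: min(2*2^4, 110) = 32
  i=5: min(2*2^5, 110) = 64
  i=6: min(2*2^6, 110) = 110
  i=7: min(2*2^7, 110) = 110
  i=8: min(2*2^8, 110) = 110
  i=9: min(2*2^9, 110) = 110
  i=10: min(2*2^10, 110) = 110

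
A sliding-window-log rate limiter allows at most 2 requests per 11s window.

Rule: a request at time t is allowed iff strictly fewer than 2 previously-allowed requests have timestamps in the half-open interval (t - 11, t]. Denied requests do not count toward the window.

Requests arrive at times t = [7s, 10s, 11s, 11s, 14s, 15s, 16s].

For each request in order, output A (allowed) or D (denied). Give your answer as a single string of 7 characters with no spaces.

Answer: AADDDDD

Derivation:
Tracking allowed requests in the window:
  req#1 t=7s: ALLOW
  req#2 t=10s: ALLOW
  req#3 t=11s: DENY
  req#4 t=11s: DENY
  req#5 t=14s: DENY
  req#6 t=15s: DENY
  req#7 t=16s: DENY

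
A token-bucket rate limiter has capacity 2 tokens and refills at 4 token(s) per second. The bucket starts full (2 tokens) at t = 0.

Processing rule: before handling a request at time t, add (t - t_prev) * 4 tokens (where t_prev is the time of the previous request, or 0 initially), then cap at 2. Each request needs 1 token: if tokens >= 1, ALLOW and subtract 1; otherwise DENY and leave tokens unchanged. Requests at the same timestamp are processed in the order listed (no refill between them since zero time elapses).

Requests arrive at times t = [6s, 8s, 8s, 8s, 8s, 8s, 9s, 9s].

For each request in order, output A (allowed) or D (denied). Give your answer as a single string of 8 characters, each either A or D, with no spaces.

Simulating step by step:
  req#1 t=6s: ALLOW
  req#2 t=8s: ALLOW
  req#3 t=8s: ALLOW
  req#4 t=8s: DENY
  req#5 t=8s: DENY
  req#6 t=8s: DENY
  req#7 t=9s: ALLOW
  req#8 t=9s: ALLOW

Answer: AAADDDAA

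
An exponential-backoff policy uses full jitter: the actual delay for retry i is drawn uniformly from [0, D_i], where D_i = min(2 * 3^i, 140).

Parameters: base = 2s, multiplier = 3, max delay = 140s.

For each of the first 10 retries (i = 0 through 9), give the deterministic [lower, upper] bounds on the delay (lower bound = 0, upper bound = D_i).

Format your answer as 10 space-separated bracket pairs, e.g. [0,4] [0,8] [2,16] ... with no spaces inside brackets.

Computing bounds per retry:
  i=0: D_i=min(2*3^0,140)=2, bounds=[0,2]
  i=1: D_i=min(2*3^1,140)=6, bounds=[0,6]
  i=2: D_i=min(2*3^2,140)=18, bounds=[0,18]
  i=3: D_i=min(2*3^3,140)=54, bounds=[0,54]
  i=4: D_i=min(2*3^4,140)=140, bounds=[0,140]
  i=5: D_i=min(2*3^5,140)=140, bounds=[0,140]
  i=6: D_i=min(2*3^6,140)=140, bounds=[0,140]
  i=7: D_i=min(2*3^7,140)=140, bounds=[0,140]
  i=8: D_i=min(2*3^8,140)=140, bounds=[0,140]
  i=9: D_i=min(2*3^9,140)=140, bounds=[0,140]

Answer: [0,2] [0,6] [0,18] [0,54] [0,140] [0,140] [0,140] [0,140] [0,140] [0,140]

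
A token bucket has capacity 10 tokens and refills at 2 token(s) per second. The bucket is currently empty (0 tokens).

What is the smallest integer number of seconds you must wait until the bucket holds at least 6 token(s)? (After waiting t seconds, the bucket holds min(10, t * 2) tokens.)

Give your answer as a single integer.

Need t * 2 >= 6, so t >= 6/2.
Smallest integer t = ceil(6/2) = 3.

Answer: 3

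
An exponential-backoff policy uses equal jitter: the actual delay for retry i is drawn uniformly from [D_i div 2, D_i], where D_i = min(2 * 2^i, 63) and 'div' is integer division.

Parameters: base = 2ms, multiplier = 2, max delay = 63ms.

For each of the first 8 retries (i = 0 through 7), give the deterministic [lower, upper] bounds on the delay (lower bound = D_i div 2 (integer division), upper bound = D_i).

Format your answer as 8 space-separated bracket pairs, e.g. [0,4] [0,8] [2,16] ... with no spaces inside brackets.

Answer: [1,2] [2,4] [4,8] [8,16] [16,32] [31,63] [31,63] [31,63]

Derivation:
Computing bounds per retry:
  i=0: D_i=min(2*2^0,63)=2, bounds=[1,2]
  i=1: D_i=min(2*2^1,63)=4, bounds=[2,4]
  i=2: D_i=min(2*2^2,63)=8, bounds=[4,8]
  i=3: D_i=min(2*2^3,63)=16, bounds=[8,16]
  i=4: D_i=min(2*2^4,63)=32, bounds=[16,32]
  i=5: D_i=min(2*2^5,63)=63, bounds=[31,63]
  i=6: D_i=min(2*2^6,63)=63, bounds=[31,63]
  i=7: D_i=min(2*2^7,63)=63, bounds=[31,63]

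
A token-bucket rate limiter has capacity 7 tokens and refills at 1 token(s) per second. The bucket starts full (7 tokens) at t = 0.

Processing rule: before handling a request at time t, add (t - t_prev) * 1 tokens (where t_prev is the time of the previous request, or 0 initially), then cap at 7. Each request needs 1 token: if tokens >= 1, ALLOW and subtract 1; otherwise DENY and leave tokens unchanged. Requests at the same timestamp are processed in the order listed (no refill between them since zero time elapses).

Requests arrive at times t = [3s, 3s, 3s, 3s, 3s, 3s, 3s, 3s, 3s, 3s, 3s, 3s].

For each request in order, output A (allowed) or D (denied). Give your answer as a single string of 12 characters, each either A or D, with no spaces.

Answer: AAAAAAADDDDD

Derivation:
Simulating step by step:
  req#1 t=3s: ALLOW
  req#2 t=3s: ALLOW
  req#3 t=3s: ALLOW
  req#4 t=3s: ALLOW
  req#5 t=3s: ALLOW
  req#6 t=3s: ALLOW
  req#7 t=3s: ALLOW
  req#8 t=3s: DENY
  req#9 t=3s: DENY
  req#10 t=3s: DENY
  req#11 t=3s: DENY
  req#12 t=3s: DENY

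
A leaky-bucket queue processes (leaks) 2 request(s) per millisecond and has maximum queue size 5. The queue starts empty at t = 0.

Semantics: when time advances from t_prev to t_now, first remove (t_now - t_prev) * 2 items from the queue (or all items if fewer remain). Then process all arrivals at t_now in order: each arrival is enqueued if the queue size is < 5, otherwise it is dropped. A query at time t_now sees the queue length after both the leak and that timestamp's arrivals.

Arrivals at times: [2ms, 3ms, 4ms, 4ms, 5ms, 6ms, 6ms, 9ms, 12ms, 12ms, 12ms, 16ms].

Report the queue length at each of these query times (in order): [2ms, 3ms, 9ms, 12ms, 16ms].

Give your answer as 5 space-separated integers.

Queue lengths at query times:
  query t=2ms: backlog = 1
  query t=3ms: backlog = 1
  query t=9ms: backlog = 1
  query t=12ms: backlog = 3
  query t=16ms: backlog = 1

Answer: 1 1 1 3 1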